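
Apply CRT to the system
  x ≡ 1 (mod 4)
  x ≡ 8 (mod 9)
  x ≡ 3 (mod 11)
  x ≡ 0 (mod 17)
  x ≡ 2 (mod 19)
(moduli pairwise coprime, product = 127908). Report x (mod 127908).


Product of moduli M = 4 · 9 · 11 · 17 · 19 = 127908.
Merge one congruence at a time:
  Start: x ≡ 1 (mod 4).
  Combine with x ≡ 8 (mod 9); new modulus lcm = 36.
    Write x = 1 + 4·t and substitute into x ≡ 8 (mod 9): 4·t ≡ 8 − 1 = 7 (mod 9).
    The inverse of 4 mod 9 is 7 (since 4·7 = 28 = 3·9 + 1), so t ≡ 7·7 = 49 ≡ 4 (mod 9).
    Then x = 1 + 4·4 = 17, valid modulo lcm(4, 9) = 36: x ≡ 17 (mod 36).
  Combine with x ≡ 3 (mod 11); new modulus lcm = 396.
    Write x = 17 + 36·t and substitute into x ≡ 3 (mod 11): 36·t ≡ 3 − 17 = -14 (mod 11).
    Reduce coefficients mod 11: 3·t ≡ 8 (mod 11).
    The inverse of 3 mod 11 is 4 (since 3·4 = 12 = 1·11 + 1), so t ≡ 4·8 = 32 ≡ 10 (mod 11).
    Then x = 17 + 36·10 = 377, valid modulo lcm(36, 11) = 396: x ≡ 377 (mod 396).
  Combine with x ≡ 0 (mod 17); new modulus lcm = 6732.
    Write x = 377 + 396·t and substitute into x ≡ 0 (mod 17): 396·t ≡ 0 − 377 = -377 (mod 17).
    Reduce coefficients mod 17: 5·t ≡ 14 (mod 17).
    The inverse of 5 mod 17 is 7 (since 5·7 = 35 = 2·17 + 1), so t ≡ 7·14 = 98 ≡ 13 (mod 17).
    Then x = 377 + 396·13 = 5525, valid modulo lcm(396, 17) = 6732: x ≡ 5525 (mod 6732).
  Combine with x ≡ 2 (mod 19); new modulus lcm = 127908.
    Write x = 5525 + 6732·t and substitute into x ≡ 2 (mod 19): 6732·t ≡ 2 − 5525 = -5523 (mod 19).
    Reduce coefficients mod 19: 6·t ≡ 6 (mod 19).
    The inverse of 6 mod 19 is 16 (since 6·16 = 96 = 5·19 + 1), so t ≡ 16·6 = 96 ≡ 1 (mod 19).
    Then x = 5525 + 6732·1 = 12257, valid modulo lcm(6732, 19) = 127908: x ≡ 12257 (mod 127908).
Verify against each original: 12257 mod 4 = 1, 12257 mod 9 = 8, 12257 mod 11 = 3, 12257 mod 17 = 0, 12257 mod 19 = 2.

x ≡ 12257 (mod 127908).


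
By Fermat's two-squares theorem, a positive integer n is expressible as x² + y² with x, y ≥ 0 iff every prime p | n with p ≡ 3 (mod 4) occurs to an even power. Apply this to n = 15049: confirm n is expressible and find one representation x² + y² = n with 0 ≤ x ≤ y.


Step 1: Factor n = 15049 = 101 · 149.
Step 2: Check the mod-4 condition on each prime factor: 101 ≡ 1 (mod 4), exponent 1; 149 ≡ 1 (mod 4), exponent 1.
All primes ≡ 3 (mod 4) appear to even exponent (or don't appear), so by the two-squares theorem n IS expressible as a sum of two squares.
Step 3: Build a representation. Here n = 101 · 149 is a product of primes ≡ 1 (mod 4). Each prime p ≡ 1 (mod 4) is itself a sum of two squares; find a² by testing p − a² for a perfect square:
  101: 101 − 1² = 100 = 10² ⇒ 101 = 1² + 10².
  149: 149 − 1² = 148, 149 − 2² = 145, 149 − 3² = 140, 149 − 4² = 133, 149 − 5² = 124, 149 − 6² = 113, 149 − 7² = 100 = 10² ⇒ 149 = 7² + 10².
  Combine using the Brahmagupta–Fibonacci identity (a² + b²)(c² + d²) = (ac − bd)² + (ad + bc)² = (ac + bd)² + (ad − bc)²:
  101 · 149 = 15049: from (1² + 10²)(7² + 10²), take (1·7 − 10·10, 1·10 + 10·7) = (7 − 100, 10 + 70) = (-93, 80); dropping signs (only squares matter) gives (93, 80); check 93² + 80² = 8649 + 6400 = 15049 ✓.
Step 4: Order so x ≤ y and verify: 80² + 93² = 6400 + 8649 = 15049 = n. ✓

n = 15049 = 80² + 93² (one valid representation with x ≤ y).


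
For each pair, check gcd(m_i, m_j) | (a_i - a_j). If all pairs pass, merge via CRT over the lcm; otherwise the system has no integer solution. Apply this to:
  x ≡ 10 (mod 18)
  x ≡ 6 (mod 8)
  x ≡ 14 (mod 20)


Moduli 18, 8, 20 are not pairwise coprime, so CRT works modulo lcm(m_i) when all pairwise compatibility conditions hold.
Pairwise compatibility: gcd(m_i, m_j) must divide a_i - a_j for every pair.
Merge one congruence at a time:
  Start: x ≡ 10 (mod 18).
  Combine with x ≡ 6 (mod 8): gcd(18, 8) = 2; 6 - 10 = -4, which IS divisible by 2, so compatible.
    Write x = 10 + 18·t and substitute into x ≡ 6 (mod 8): 18·t ≡ 6 − 10 = -4 (mod 8).
    Divide the congruence (and modulus) by g = 2: 9·t ≡ -2 (mod 4).
    Reduce coefficients mod 4: 1·t ≡ 2 (mod 4).
    So t ≡ 2 (mod 4).
    Then x = 10 + 18·2 = 46, valid modulo lcm(18, 8) = 72: x ≡ 46 (mod 72).
  Combine with x ≡ 14 (mod 20): gcd(72, 20) = 4; 14 - 46 = -32, which IS divisible by 4, so compatible.
    Write x = 46 + 72·t and substitute into x ≡ 14 (mod 20): 72·t ≡ 14 − 46 = -32 (mod 20).
    Divide the congruence (and modulus) by g = 4: 18·t ≡ -8 (mod 5).
    Reduce coefficients mod 5: 3·t ≡ 2 (mod 5).
    The inverse of 3 mod 5 is 2 (since 3·2 = 6 = 1·5 + 1), so t ≡ 2·2 = 4 ≡ 4 (mod 5).
    Then x = 46 + 72·4 = 334, valid modulo lcm(72, 20) = 360: x ≡ 334 (mod 360).
Verify: 334 mod 18 = 10, 334 mod 8 = 6, 334 mod 20 = 14.

x ≡ 334 (mod 360).


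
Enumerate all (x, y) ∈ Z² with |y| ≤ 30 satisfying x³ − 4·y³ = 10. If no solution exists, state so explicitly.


The equation is x³ - 4y³ = 10. For fixed y, x³ = 4·y³ + 10, so a solution requires the RHS to be a perfect cube.
Strategy: iterate y from -30 to 30, compute RHS = 4·y³ + 10, and check whether it is a (positive or negative) perfect cube.
Check small values of y:
  y = 0: RHS = 10 is not a perfect cube.
  y = 1: RHS = 14 is not a perfect cube.
  y = -1: RHS = 6 is not a perfect cube.
  y = 2: RHS = 42 is not a perfect cube.
  y = -2: RHS = -22 is not a perfect cube.
  y = 3: RHS = 118 is not a perfect cube.
  y = -3: RHS = -98 is not a perfect cube.
Continuing the search up to |y| = 30 finds no solutions either.
No (x, y) in the scanned range satisfies the equation.

No integer solutions with |y| ≤ 30.


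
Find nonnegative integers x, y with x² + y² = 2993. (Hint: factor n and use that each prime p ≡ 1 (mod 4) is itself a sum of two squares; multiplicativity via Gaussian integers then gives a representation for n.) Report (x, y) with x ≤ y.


Step 1: Factor n = 2993 = 41 · 73.
Step 2: Check the mod-4 condition on each prime factor: 41 ≡ 1 (mod 4), exponent 1; 73 ≡ 1 (mod 4), exponent 1.
All primes ≡ 3 (mod 4) appear to even exponent (or don't appear), so by the two-squares theorem n IS expressible as a sum of two squares.
Step 3: Build a representation. Here n = 41 · 73 is a product of primes ≡ 1 (mod 4). Each prime p ≡ 1 (mod 4) is itself a sum of two squares; find a² by testing p − a² for a perfect square:
  41: 41 − 1² = 40, 41 − 2² = 37, 41 − 3² = 32, 41 − 4² = 25 = 5² ⇒ 41 = 4² + 5².
  73: 73 − 1² = 72, 73 − 2² = 69, 73 − 3² = 64 = 8² ⇒ 73 = 3² + 8².
  Combine using the Brahmagupta–Fibonacci identity (a² + b²)(c² + d²) = (ac − bd)² + (ad + bc)² = (ac + bd)² + (ad − bc)²:
  41 · 73 = 2993: from (4² + 5²)(3² + 8²), take (4·3 − 5·8, 4·8 + 5·3) = (12 − 40, 32 + 15) = (-28, 47); dropping signs (only squares matter) gives (28, 47); check 28² + 47² = 784 + 2209 = 2993 ✓.
Step 4: Order so x ≤ y and verify: 28² + 47² = 784 + 2209 = 2993 = n. ✓

n = 2993 = 28² + 47² (one valid representation with x ≤ y).


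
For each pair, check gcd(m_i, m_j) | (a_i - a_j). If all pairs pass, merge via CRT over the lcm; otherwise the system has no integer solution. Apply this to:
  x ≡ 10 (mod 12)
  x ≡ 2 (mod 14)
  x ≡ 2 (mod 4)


Moduli 12, 14, 4 are not pairwise coprime, so CRT works modulo lcm(m_i) when all pairwise compatibility conditions hold.
Pairwise compatibility: gcd(m_i, m_j) must divide a_i - a_j for every pair.
Merge one congruence at a time:
  Start: x ≡ 10 (mod 12).
  Combine with x ≡ 2 (mod 14): gcd(12, 14) = 2; 2 - 10 = -8, which IS divisible by 2, so compatible.
    Write x = 10 + 12·t and substitute into x ≡ 2 (mod 14): 12·t ≡ 2 − 10 = -8 (mod 14).
    Divide the congruence (and modulus) by g = 2: 6·t ≡ -4 (mod 7).
    Reduce coefficients mod 7: 6·t ≡ 3 (mod 7).
    The inverse of 6 mod 7 is 6 (since 6·6 = 36 = 5·7 + 1), so t ≡ 6·3 = 18 ≡ 4 (mod 7).
    Then x = 10 + 12·4 = 58, valid modulo lcm(12, 14) = 84: x ≡ 58 (mod 84).
  Combine with x ≡ 2 (mod 4): gcd(84, 4) = 4; 2 - 58 = -56, which IS divisible by 4, so compatible.
    Write x = 58 + 84·t and substitute into x ≡ 2 (mod 4): 84·t ≡ 2 − 58 = -56 (mod 4).
    Divide the congruence (and modulus) by g = 4: 21·t ≡ -14 (mod 1).
    Modulo 1 every t works; take t = 0.
    Then x = 58 + 84·0 = 58, valid modulo lcm(84, 4) = 84: x ≡ 58 (mod 84).
Verify: 58 mod 12 = 10, 58 mod 14 = 2, 58 mod 4 = 2.

x ≡ 58 (mod 84).


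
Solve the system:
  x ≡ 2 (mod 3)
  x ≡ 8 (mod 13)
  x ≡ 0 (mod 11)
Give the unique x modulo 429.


Moduli 3, 13, 11 are pairwise coprime; by CRT there is a unique solution modulo M = 3 · 13 · 11 = 429.
Solve pairwise, accumulating the modulus:
  Start with x ≡ 2 (mod 3).
  Combine with x ≡ 8 (mod 13): since gcd(3, 13) = 1, we get a unique residue mod 39.
    Write x = 2 + 3·t and substitute into x ≡ 8 (mod 13): 3·t ≡ 8 − 2 = 6 (mod 13).
    The inverse of 3 mod 13 is 9 (since 3·9 = 27 = 2·13 + 1), so t ≡ 9·6 = 54 ≡ 2 (mod 13).
    Then x = 2 + 3·2 = 8, valid modulo lcm(3, 13) = 39: x ≡ 8 (mod 39).
  Combine with x ≡ 0 (mod 11): since gcd(39, 11) = 1, we get a unique residue mod 429.
    Write x = 8 + 39·t and substitute into x ≡ 0 (mod 11): 39·t ≡ 0 − 8 = -8 (mod 11).
    Reduce coefficients mod 11: 6·t ≡ 3 (mod 11).
    The inverse of 6 mod 11 is 2 (since 6·2 = 12 = 1·11 + 1), so t ≡ 2·3 = 6 ≡ 6 (mod 11).
    Then x = 8 + 39·6 = 242, valid modulo lcm(39, 11) = 429: x ≡ 242 (mod 429).
Verify: 242 mod 3 = 2 ✓, 242 mod 13 = 8 ✓, 242 mod 11 = 0 ✓.

x ≡ 242 (mod 429).


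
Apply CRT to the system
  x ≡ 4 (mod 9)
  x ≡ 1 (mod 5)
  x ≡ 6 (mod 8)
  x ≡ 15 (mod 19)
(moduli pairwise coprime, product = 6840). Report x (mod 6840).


Product of moduli M = 9 · 5 · 8 · 19 = 6840.
Merge one congruence at a time:
  Start: x ≡ 4 (mod 9).
  Combine with x ≡ 1 (mod 5); new modulus lcm = 45.
    Write x = 4 + 9·t and substitute into x ≡ 1 (mod 5): 9·t ≡ 1 − 4 = -3 (mod 5).
    Reduce coefficients mod 5: 4·t ≡ 2 (mod 5).
    The inverse of 4 mod 5 is 4 (since 4·4 = 16 = 3·5 + 1), so t ≡ 4·2 = 8 ≡ 3 (mod 5).
    Then x = 4 + 9·3 = 31, valid modulo lcm(9, 5) = 45: x ≡ 31 (mod 45).
  Combine with x ≡ 6 (mod 8); new modulus lcm = 360.
    Write x = 31 + 45·t and substitute into x ≡ 6 (mod 8): 45·t ≡ 6 − 31 = -25 (mod 8).
    Reduce coefficients mod 8: 5·t ≡ 7 (mod 8).
    The inverse of 5 mod 8 is 5 (since 5·5 = 25 = 3·8 + 1), so t ≡ 5·7 = 35 ≡ 3 (mod 8).
    Then x = 31 + 45·3 = 166, valid modulo lcm(45, 8) = 360: x ≡ 166 (mod 360).
  Combine with x ≡ 15 (mod 19); new modulus lcm = 6840.
    Write x = 166 + 360·t and substitute into x ≡ 15 (mod 19): 360·t ≡ 15 − 166 = -151 (mod 19).
    Reduce coefficients mod 19: 18·t ≡ 1 (mod 19).
    The inverse of 18 mod 19 is 18 (since 18·18 = 324 = 17·19 + 1), so t ≡ 18·1 = 18 ≡ 18 (mod 19).
    Then x = 166 + 360·18 = 6646, valid modulo lcm(360, 19) = 6840: x ≡ 6646 (mod 6840).
Verify against each original: 6646 mod 9 = 4, 6646 mod 5 = 1, 6646 mod 8 = 6, 6646 mod 19 = 15.

x ≡ 6646 (mod 6840).


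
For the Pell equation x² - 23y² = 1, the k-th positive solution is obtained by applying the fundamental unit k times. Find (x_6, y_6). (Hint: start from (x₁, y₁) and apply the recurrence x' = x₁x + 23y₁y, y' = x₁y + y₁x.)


Step 1: Find the fundamental solution (x₁, y₁) of x² - 23y² = 1.
  Expand √23 as a continued fraction. a₀ = ⌊√23⌋ = 4; iterate m_{k+1} = d_k·a_k − m_k, d_{k+1} = (23 − m_{k+1}²)/d_k, a_{k+1} = ⌊(a₀ + m_{k+1})/d_{k+1}⌋ (starting m₀ = 0, d₀ = 1), with convergents p_k = a_k·p_{k-1} + p_{k-2}, q_k = a_k·q_{k-1} + q_{k-2} (p₋₁ = 1, q₋₁ = 0):
  k = 0: a₀ = 4; p₀/q₀ = 4/1; p₀² − 23·q₀² = 16 − 23 = -7.
  k = 1: m = 4, d = 7, a = ⌊(4 + 4)/7⌋ = 1; p/q = (1·4 + 1)/(1·1 + 0) = 5/1; p² − 23·q² = 25 − 23 = 2.
  k = 2: m = 3, d = 2, a = ⌊(4 + 3)/2⌋ = 3; p/q = (3·5 + 4)/(3·1 + 1) = 19/4; p² − 23·q² = 361 − 368 = -7.
  k = 3: m = 3, d = 7, a = ⌊(4 + 3)/7⌋ = 1; p/q = (1·19 + 5)/(1·4 + 1) = 24/5; p² − 23·q² = 576 − 575 = 1.
  The first convergent with p² − 23·q² = 1 gives the fundamental solution (x₁, y₁) = (24, 5).
Step 2: Apply the recurrence (x_{n+1}, y_{n+1}) = (x₁x_n + 23y₁y_n, x₁y_n + y₁x_n) repeatedly.
  From (x_1, y_1) = (24, 5): x_2 = 24·24 + 23·5·5 = 1151; y_2 = 24·5 + 5·24 = 240.
  From (x_2, y_2) = (1151, 240): x_3 = 24·1151 + 23·5·240 = 55224; y_3 = 24·240 + 5·1151 = 11515.
  From (x_3, y_3) = (55224, 11515): x_4 = 24·55224 + 23·5·11515 = 2649601; y_4 = 24·11515 + 5·55224 = 552480.
  From (x_4, y_4) = (2649601, 552480): x_5 = 24·2649601 + 23·5·552480 = 127125624; y_5 = 24·552480 + 5·2649601 = 26507525.
  From (x_5, y_5) = (127125624, 26507525): x_6 = 24·127125624 + 23·5·26507525 = 6099380351; y_6 = 24·26507525 + 5·127125624 = 1271808720.
Step 3: Verify x_6² - 23·y_6² = 37202440666164883201 - 37202440666164883200 = 1 (should be 1). ✓

(x_1, y_1) = (24, 5); (x_6, y_6) = (6099380351, 1271808720).


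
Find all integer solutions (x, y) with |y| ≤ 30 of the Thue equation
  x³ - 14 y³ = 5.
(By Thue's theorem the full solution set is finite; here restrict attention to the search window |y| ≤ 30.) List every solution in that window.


The equation is x³ - 14y³ = 5. For fixed y, x³ = 14·y³ + 5, so a solution requires the RHS to be a perfect cube.
Strategy: iterate y from -30 to 30, compute RHS = 14·y³ + 5, and check whether it is a (positive or negative) perfect cube.
Check small values of y:
  y = 0: RHS = 5 is not a perfect cube.
  y = 1: RHS = 19 is not a perfect cube.
  y = -1: RHS = -9 is not a perfect cube.
  y = 2: RHS = 117 is not a perfect cube.
  y = -2: RHS = -107 is not a perfect cube.
  y = 3: RHS = 383 is not a perfect cube.
  y = -3: RHS = -373 is not a perfect cube.
Continuing the search up to |y| = 30 finds no solutions either.
No (x, y) in the scanned range satisfies the equation.

No integer solutions with |y| ≤ 30.


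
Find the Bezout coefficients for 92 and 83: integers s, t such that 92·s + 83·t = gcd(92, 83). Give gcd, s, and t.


Euclidean algorithm on (92, 83) — divide until remainder is 0:
  92 = 1 · 83 + 9
  83 = 9 · 9 + 2
  9 = 4 · 2 + 1
  2 = 2 · 1 + 0
gcd(92, 83) = 1.
Track Bezout coefficients alongside the remainders: start with r₀ = 92 = a·1 + b·0 (s = 1, t = 0) and r₁ = 83 = a·0 + b·1 (s = 0, t = 1); each new remainder r_{k+1} = r_{k-1} − q_k·r_k inherits s_{k+1} = s_{k-1} − q_k·s_k, t_{k+1} = t_{k-1} − q_k·t_k, so r_k = a·s_k + b·t_k at every step:
  q = 1: r = 9, s = 1 − 1·0 = 1, t = 0 − 1·1 = -1  (check: 92·1 + 83·(-1) = 9)
  q = 9: r = 2, s = 0 − 9·1 = -9, t = 1 − 9·(-1) = 10  (check: 92·(-9) + 83·10 = 2)
  q = 4: r = 1, s = 1 − 4·(-9) = 37, t = -1 − 4·10 = -41  (check: 92·37 + 83·(-41) = 1)
The row with r = 1 (the gcd) gives the Bezout coefficients s = 37, t = -41.
Result: 92 · (37) + 83 · (-41) = 1.

gcd(92, 83) = 1; s = 37, t = -41 (check: 92·37 + 83·(-41) = 1).


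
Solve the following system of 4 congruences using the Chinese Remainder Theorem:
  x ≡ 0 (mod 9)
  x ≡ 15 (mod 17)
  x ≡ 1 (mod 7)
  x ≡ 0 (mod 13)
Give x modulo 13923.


Product of moduli M = 9 · 17 · 7 · 13 = 13923.
Merge one congruence at a time:
  Start: x ≡ 0 (mod 9).
  Combine with x ≡ 15 (mod 17); new modulus lcm = 153.
    Write x = 0 + 9·t and substitute into x ≡ 15 (mod 17): 9·t ≡ 15 − 0 = 15 (mod 17).
    The inverse of 9 mod 17 is 2 (since 9·2 = 18 = 1·17 + 1), so t ≡ 2·15 = 30 ≡ 13 (mod 17).
    Then x = 0 + 9·13 = 117, valid modulo lcm(9, 17) = 153: x ≡ 117 (mod 153).
  Combine with x ≡ 1 (mod 7); new modulus lcm = 1071.
    Write x = 117 + 153·t and substitute into x ≡ 1 (mod 7): 153·t ≡ 1 − 117 = -116 (mod 7).
    Reduce coefficients mod 7: 6·t ≡ 3 (mod 7).
    The inverse of 6 mod 7 is 6 (since 6·6 = 36 = 5·7 + 1), so t ≡ 6·3 = 18 ≡ 4 (mod 7).
    Then x = 117 + 153·4 = 729, valid modulo lcm(153, 7) = 1071: x ≡ 729 (mod 1071).
  Combine with x ≡ 0 (mod 13); new modulus lcm = 13923.
    Write x = 729 + 1071·t and substitute into x ≡ 0 (mod 13): 1071·t ≡ 0 − 729 = -729 (mod 13).
    Reduce coefficients mod 13: 5·t ≡ 12 (mod 13).
    The inverse of 5 mod 13 is 8 (since 5·8 = 40 = 3·13 + 1), so t ≡ 8·12 = 96 ≡ 5 (mod 13).
    Then x = 729 + 1071·5 = 6084, valid modulo lcm(1071, 13) = 13923: x ≡ 6084 (mod 13923).
Verify against each original: 6084 mod 9 = 0, 6084 mod 17 = 15, 6084 mod 7 = 1, 6084 mod 13 = 0.

x ≡ 6084 (mod 13923).


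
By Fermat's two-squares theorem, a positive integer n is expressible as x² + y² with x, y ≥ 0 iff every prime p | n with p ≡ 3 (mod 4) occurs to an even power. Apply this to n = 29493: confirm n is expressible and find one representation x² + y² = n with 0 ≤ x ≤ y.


Step 1: Factor n = 29493 = 3^2 · 29 · 113.
Step 2: Check the mod-4 condition on each prime factor: 3 ≡ 3 (mod 4), exponent 2 (must be even); 29 ≡ 1 (mod 4), exponent 1; 113 ≡ 1 (mod 4), exponent 1.
All primes ≡ 3 (mod 4) appear to even exponent (or don't appear), so by the two-squares theorem n IS expressible as a sum of two squares.
Step 3: Build a representation. Group n = k² · m with k = 3 and m = 29 · 113 = 3277 (a product of primes ≡ 1 (mod 4)); a representation of m scales to one of n via (k·x)² + (k·y)² = k²(x² + y²). Each prime p ≡ 1 (mod 4) is itself a sum of two squares; find a² by testing p − a² for a perfect square:
  29: 29 − 1² = 28, 29 − 2² = 25 = 5² ⇒ 29 = 2² + 5².
  113: 113 − 1² = 112, 113 − 2² = 109, 113 − 3² = 104, 113 − 4² = 97, 113 − 5² = 88, 113 − 6² = 77, 113 − 7² = 64 = 8² ⇒ 113 = 7² + 8².
  Combine using the Brahmagupta–Fibonacci identity (a² + b²)(c² + d²) = (ac − bd)² + (ad + bc)² = (ac + bd)² + (ad − bc)²:
  29 · 113 = 3277: from (2² + 5²)(7² + 8²), take (2·7 − 5·8, 2·8 + 5·7) = (14 − 40, 16 + 35) = (-26, 51); dropping signs (only squares matter) gives (26, 51); check 26² + 51² = 676 + 2601 = 3277 ✓.
  Scale by k = 3: (3·26, 3·51) = (78, 153).
Step 4: Order so x ≤ y and verify: 78² + 153² = 6084 + 23409 = 29493 = n. ✓

n = 29493 = 78² + 153² (one valid representation with x ≤ y).


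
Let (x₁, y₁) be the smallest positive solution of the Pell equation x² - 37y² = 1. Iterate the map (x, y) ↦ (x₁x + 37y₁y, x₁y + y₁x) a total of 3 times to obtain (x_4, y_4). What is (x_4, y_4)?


Step 1: Find the fundamental solution (x₁, y₁) of x² - 37y² = 1.
  Expand √37 as a continued fraction. a₀ = ⌊√37⌋ = 6; iterate m_{k+1} = d_k·a_k − m_k, d_{k+1} = (37 − m_{k+1}²)/d_k, a_{k+1} = ⌊(a₀ + m_{k+1})/d_{k+1}⌋ (starting m₀ = 0, d₀ = 1), with convergents p_k = a_k·p_{k-1} + p_{k-2}, q_k = a_k·q_{k-1} + q_{k-2} (p₋₁ = 1, q₋₁ = 0):
  k = 0: a₀ = 6; p₀/q₀ = 6/1; p₀² − 37·q₀² = 36 − 37 = -1.
  k = 1: m = 6, d = 1, a = ⌊(6 + 6)/1⌋ = 12; p/q = (12·6 + 1)/(12·1 + 0) = 73/12; p² − 37·q² = 5329 − 5328 = 1.
  The first convergent with p² − 37·q² = 1 gives the fundamental solution (x₁, y₁) = (73, 12).
Step 2: Apply the recurrence (x_{n+1}, y_{n+1}) = (x₁x_n + 37y₁y_n, x₁y_n + y₁x_n) repeatedly.
  From (x_1, y_1) = (73, 12): x_2 = 73·73 + 37·12·12 = 10657; y_2 = 73·12 + 12·73 = 1752.
  From (x_2, y_2) = (10657, 1752): x_3 = 73·10657 + 37·12·1752 = 1555849; y_3 = 73·1752 + 12·10657 = 255780.
  From (x_3, y_3) = (1555849, 255780): x_4 = 73·1555849 + 37·12·255780 = 227143297; y_4 = 73·255780 + 12·1555849 = 37342128.
Step 3: Verify x_4² - 37·y_4² = 51594077372030209 - 51594077372030208 = 1 (should be 1). ✓

(x_1, y_1) = (73, 12); (x_4, y_4) = (227143297, 37342128).


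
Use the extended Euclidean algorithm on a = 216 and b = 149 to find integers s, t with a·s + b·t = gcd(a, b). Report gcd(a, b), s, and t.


Euclidean algorithm on (216, 149) — divide until remainder is 0:
  216 = 1 · 149 + 67
  149 = 2 · 67 + 15
  67 = 4 · 15 + 7
  15 = 2 · 7 + 1
  7 = 7 · 1 + 0
gcd(216, 149) = 1.
Track Bezout coefficients alongside the remainders: start with r₀ = 216 = a·1 + b·0 (s = 1, t = 0) and r₁ = 149 = a·0 + b·1 (s = 0, t = 1); each new remainder r_{k+1} = r_{k-1} − q_k·r_k inherits s_{k+1} = s_{k-1} − q_k·s_k, t_{k+1} = t_{k-1} − q_k·t_k, so r_k = a·s_k + b·t_k at every step:
  q = 1: r = 67, s = 1 − 1·0 = 1, t = 0 − 1·1 = -1  (check: 216·1 + 149·(-1) = 67)
  q = 2: r = 15, s = 0 − 2·1 = -2, t = 1 − 2·(-1) = 3  (check: 216·(-2) + 149·3 = 15)
  q = 4: r = 7, s = 1 − 4·(-2) = 9, t = -1 − 4·3 = -13  (check: 216·9 + 149·(-13) = 7)
  q = 2: r = 1, s = -2 − 2·9 = -20, t = 3 − 2·(-13) = 29  (check: 216·(-20) + 149·29 = 1)
The row with r = 1 (the gcd) gives the Bezout coefficients s = -20, t = 29.
Result: 216 · (-20) + 149 · (29) = 1.

gcd(216, 149) = 1; s = -20, t = 29 (check: 216·(-20) + 149·29 = 1).


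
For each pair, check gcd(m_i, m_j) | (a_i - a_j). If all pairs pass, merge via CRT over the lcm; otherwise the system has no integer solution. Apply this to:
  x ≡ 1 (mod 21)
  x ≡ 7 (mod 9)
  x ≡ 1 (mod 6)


Moduli 21, 9, 6 are not pairwise coprime, so CRT works modulo lcm(m_i) when all pairwise compatibility conditions hold.
Pairwise compatibility: gcd(m_i, m_j) must divide a_i - a_j for every pair.
Merge one congruence at a time:
  Start: x ≡ 1 (mod 21).
  Combine with x ≡ 7 (mod 9): gcd(21, 9) = 3; 7 - 1 = 6, which IS divisible by 3, so compatible.
    Write x = 1 + 21·t and substitute into x ≡ 7 (mod 9): 21·t ≡ 7 − 1 = 6 (mod 9).
    Divide the congruence (and modulus) by g = 3: 7·t ≡ 2 (mod 3).
    Reduce coefficients mod 3: 1·t ≡ 2 (mod 3).
    So t ≡ 2 (mod 3).
    Then x = 1 + 21·2 = 43, valid modulo lcm(21, 9) = 63: x ≡ 43 (mod 63).
  Combine with x ≡ 1 (mod 6): gcd(63, 6) = 3; 1 - 43 = -42, which IS divisible by 3, so compatible.
    Write x = 43 + 63·t and substitute into x ≡ 1 (mod 6): 63·t ≡ 1 − 43 = -42 (mod 6).
    Divide the congruence (and modulus) by g = 3: 21·t ≡ -14 (mod 2).
    Reduce coefficients mod 2: 1·t ≡ 0 (mod 2).
    So t ≡ 0 (mod 2).
    Then x = 43 + 63·0 = 43, valid modulo lcm(63, 6) = 126: x ≡ 43 (mod 126).
Verify: 43 mod 21 = 1, 43 mod 9 = 7, 43 mod 6 = 1.

x ≡ 43 (mod 126).


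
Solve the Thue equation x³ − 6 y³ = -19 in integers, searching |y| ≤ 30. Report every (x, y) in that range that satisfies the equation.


The equation is x³ - 6y³ = -19. For fixed y, x³ = 6·y³ − 19, so a solution requires the RHS to be a perfect cube.
Strategy: iterate y from -30 to 30, compute RHS = 6·y³ − 19, and check whether it is a (positive or negative) perfect cube.
Check small values of y:
  y = 0: RHS = -19 is not a perfect cube.
  y = 1: RHS = -13 is not a perfect cube.
  y = -1: RHS = -25 is not a perfect cube.
  y = 2: RHS = 29 is not a perfect cube.
  y = -2: RHS = -67 is not a perfect cube.
  y = 3: RHS = 143 is not a perfect cube.
  y = -3: RHS = -181 is not a perfect cube.
Continuing the search up to |y| = 30 finds no solutions either.
No (x, y) in the scanned range satisfies the equation.

No integer solutions with |y| ≤ 30.


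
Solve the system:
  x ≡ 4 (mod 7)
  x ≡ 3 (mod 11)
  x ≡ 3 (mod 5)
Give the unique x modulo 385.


Moduli 7, 11, 5 are pairwise coprime; by CRT there is a unique solution modulo M = 7 · 11 · 5 = 385.
Solve pairwise, accumulating the modulus:
  Start with x ≡ 4 (mod 7).
  Combine with x ≡ 3 (mod 11): since gcd(7, 11) = 1, we get a unique residue mod 77.
    Write x = 4 + 7·t and substitute into x ≡ 3 (mod 11): 7·t ≡ 3 − 4 = -1 (mod 11).
    Reduce coefficients mod 11: 7·t ≡ 10 (mod 11).
    The inverse of 7 mod 11 is 8 (since 7·8 = 56 = 5·11 + 1), so t ≡ 8·10 = 80 ≡ 3 (mod 11).
    Then x = 4 + 7·3 = 25, valid modulo lcm(7, 11) = 77: x ≡ 25 (mod 77).
  Combine with x ≡ 3 (mod 5): since gcd(77, 5) = 1, we get a unique residue mod 385.
    Write x = 25 + 77·t and substitute into x ≡ 3 (mod 5): 77·t ≡ 3 − 25 = -22 (mod 5).
    Reduce coefficients mod 5: 2·t ≡ 3 (mod 5).
    The inverse of 2 mod 5 is 3 (since 2·3 = 6 = 1·5 + 1), so t ≡ 3·3 = 9 ≡ 4 (mod 5).
    Then x = 25 + 77·4 = 333, valid modulo lcm(77, 5) = 385: x ≡ 333 (mod 385).
Verify: 333 mod 7 = 4 ✓, 333 mod 11 = 3 ✓, 333 mod 5 = 3 ✓.

x ≡ 333 (mod 385).


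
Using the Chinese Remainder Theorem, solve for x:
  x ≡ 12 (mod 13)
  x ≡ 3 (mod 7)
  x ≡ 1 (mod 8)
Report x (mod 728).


Moduli 13, 7, 8 are pairwise coprime; by CRT there is a unique solution modulo M = 13 · 7 · 8 = 728.
Solve pairwise, accumulating the modulus:
  Start with x ≡ 12 (mod 13).
  Combine with x ≡ 3 (mod 7): since gcd(13, 7) = 1, we get a unique residue mod 91.
    Write x = 12 + 13·t and substitute into x ≡ 3 (mod 7): 13·t ≡ 3 − 12 = -9 (mod 7).
    Reduce coefficients mod 7: 6·t ≡ 5 (mod 7).
    The inverse of 6 mod 7 is 6 (since 6·6 = 36 = 5·7 + 1), so t ≡ 6·5 = 30 ≡ 2 (mod 7).
    Then x = 12 + 13·2 = 38, valid modulo lcm(13, 7) = 91: x ≡ 38 (mod 91).
  Combine with x ≡ 1 (mod 8): since gcd(91, 8) = 1, we get a unique residue mod 728.
    Write x = 38 + 91·t and substitute into x ≡ 1 (mod 8): 91·t ≡ 1 − 38 = -37 (mod 8).
    Reduce coefficients mod 8: 3·t ≡ 3 (mod 8).
    The inverse of 3 mod 8 is 3 (since 3·3 = 9 = 1·8 + 1), so t ≡ 3·3 = 9 ≡ 1 (mod 8).
    Then x = 38 + 91·1 = 129, valid modulo lcm(91, 8) = 728: x ≡ 129 (mod 728).
Verify: 129 mod 13 = 12 ✓, 129 mod 7 = 3 ✓, 129 mod 8 = 1 ✓.

x ≡ 129 (mod 728).


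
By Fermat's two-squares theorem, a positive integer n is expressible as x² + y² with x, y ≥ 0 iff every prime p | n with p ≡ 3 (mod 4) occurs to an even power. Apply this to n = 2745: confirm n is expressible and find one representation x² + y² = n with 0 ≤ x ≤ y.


Step 1: Factor n = 2745 = 3^2 · 5 · 61.
Step 2: Check the mod-4 condition on each prime factor: 3 ≡ 3 (mod 4), exponent 2 (must be even); 5 ≡ 1 (mod 4), exponent 1; 61 ≡ 1 (mod 4), exponent 1.
All primes ≡ 3 (mod 4) appear to even exponent (or don't appear), so by the two-squares theorem n IS expressible as a sum of two squares.
Step 3: Build a representation. Group n = k² · m with k = 3 and m = 5 · 61 = 305 (a product of primes ≡ 1 (mod 4)); a representation of m scales to one of n via (k·x)² + (k·y)² = k²(x² + y²). Each prime p ≡ 1 (mod 4) is itself a sum of two squares; find a² by testing p − a² for a perfect square:
  5: 5 − 1² = 4 = 2² ⇒ 5 = 1² + 2².
  61: 61 − 1² = 60, 61 − 2² = 57, 61 − 3² = 52, 61 − 4² = 45, 61 − 5² = 36 = 6² ⇒ 61 = 5² + 6².
  Combine using the Brahmagupta–Fibonacci identity (a² + b²)(c² + d²) = (ac − bd)² + (ad + bc)² = (ac + bd)² + (ad − bc)²:
  5 · 61 = 305: from (1² + 2²)(5² + 6²), take (1·5 − 2·6, 1·6 + 2·5) = (5 − 12, 6 + 10) = (-7, 16); dropping signs (only squares matter) gives (7, 16); check 7² + 16² = 49 + 256 = 305 ✓.
  Scale by k = 3: (3·7, 3·16) = (21, 48).
Step 4: Order so x ≤ y and verify: 21² + 48² = 441 + 2304 = 2745 = n. ✓

n = 2745 = 21² + 48² (one valid representation with x ≤ y).


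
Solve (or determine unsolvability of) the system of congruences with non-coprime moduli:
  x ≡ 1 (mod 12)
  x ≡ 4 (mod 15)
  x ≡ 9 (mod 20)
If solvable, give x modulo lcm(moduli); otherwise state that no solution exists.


Moduli 12, 15, 20 are not pairwise coprime, so CRT works modulo lcm(m_i) when all pairwise compatibility conditions hold.
Pairwise compatibility: gcd(m_i, m_j) must divide a_i - a_j for every pair.
Merge one congruence at a time:
  Start: x ≡ 1 (mod 12).
  Combine with x ≡ 4 (mod 15): gcd(12, 15) = 3; 4 - 1 = 3, which IS divisible by 3, so compatible.
    Write x = 1 + 12·t and substitute into x ≡ 4 (mod 15): 12·t ≡ 4 − 1 = 3 (mod 15).
    Divide the congruence (and modulus) by g = 3: 4·t ≡ 1 (mod 5).
    The inverse of 4 mod 5 is 4 (since 4·4 = 16 = 3·5 + 1), so t ≡ 4·1 = 4 ≡ 4 (mod 5).
    Then x = 1 + 12·4 = 49, valid modulo lcm(12, 15) = 60: x ≡ 49 (mod 60).
  Combine with x ≡ 9 (mod 20): gcd(60, 20) = 20; 9 - 49 = -40, which IS divisible by 20, so compatible.
    Write x = 49 + 60·t and substitute into x ≡ 9 (mod 20): 60·t ≡ 9 − 49 = -40 (mod 20).
    Divide the congruence (and modulus) by g = 20: 3·t ≡ -2 (mod 1).
    Modulo 1 every t works; take t = 0.
    Then x = 49 + 60·0 = 49, valid modulo lcm(60, 20) = 60: x ≡ 49 (mod 60).
Verify: 49 mod 12 = 1, 49 mod 15 = 4, 49 mod 20 = 9.

x ≡ 49 (mod 60).


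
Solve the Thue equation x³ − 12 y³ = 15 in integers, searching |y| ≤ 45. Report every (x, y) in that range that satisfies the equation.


The equation is x³ - 12y³ = 15. For fixed y, x³ = 12·y³ + 15, so a solution requires the RHS to be a perfect cube.
Strategy: iterate y from -45 to 45, compute RHS = 12·y³ + 15, and check whether it is a (positive or negative) perfect cube.
Check small values of y:
  y = 0: RHS = 15 is not a perfect cube.
  y = 1: RHS = 27 = (3)³ ⇒ x = 3 works.
  y = -1: RHS = 3 is not a perfect cube.
  y = 2: RHS = 111 is not a perfect cube.
  y = -2: RHS = -81 is not a perfect cube.
  y = 3: RHS = 339 is not a perfect cube.
  y = -3: RHS = -309 is not a perfect cube.
Continuing the search up to |y| = 45 finds no further solutions beyond those listed.
Collected solutions: (3, 1).

Solutions (with |y| ≤ 45): (3, 1).


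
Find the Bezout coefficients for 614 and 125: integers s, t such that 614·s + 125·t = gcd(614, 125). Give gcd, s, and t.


Euclidean algorithm on (614, 125) — divide until remainder is 0:
  614 = 4 · 125 + 114
  125 = 1 · 114 + 11
  114 = 10 · 11 + 4
  11 = 2 · 4 + 3
  4 = 1 · 3 + 1
  3 = 3 · 1 + 0
gcd(614, 125) = 1.
Track Bezout coefficients alongside the remainders: start with r₀ = 614 = a·1 + b·0 (s = 1, t = 0) and r₁ = 125 = a·0 + b·1 (s = 0, t = 1); each new remainder r_{k+1} = r_{k-1} − q_k·r_k inherits s_{k+1} = s_{k-1} − q_k·s_k, t_{k+1} = t_{k-1} − q_k·t_k, so r_k = a·s_k + b·t_k at every step:
  q = 4: r = 114, s = 1 − 4·0 = 1, t = 0 − 4·1 = -4  (check: 614·1 + 125·(-4) = 114)
  q = 1: r = 11, s = 0 − 1·1 = -1, t = 1 − 1·(-4) = 5  (check: 614·(-1) + 125·5 = 11)
  q = 10: r = 4, s = 1 − 10·(-1) = 11, t = -4 − 10·5 = -54  (check: 614·11 + 125·(-54) = 4)
  q = 2: r = 3, s = -1 − 2·11 = -23, t = 5 − 2·(-54) = 113  (check: 614·(-23) + 125·113 = 3)
  q = 1: r = 1, s = 11 − 1·(-23) = 34, t = -54 − 1·113 = -167  (check: 614·34 + 125·(-167) = 1)
The row with r = 1 (the gcd) gives the Bezout coefficients s = 34, t = -167.
Result: 614 · (34) + 125 · (-167) = 1.

gcd(614, 125) = 1; s = 34, t = -167 (check: 614·34 + 125·(-167) = 1).


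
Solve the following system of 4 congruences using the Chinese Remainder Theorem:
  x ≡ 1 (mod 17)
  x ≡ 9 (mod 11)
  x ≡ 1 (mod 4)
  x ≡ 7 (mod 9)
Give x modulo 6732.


Product of moduli M = 17 · 11 · 4 · 9 = 6732.
Merge one congruence at a time:
  Start: x ≡ 1 (mod 17).
  Combine with x ≡ 9 (mod 11); new modulus lcm = 187.
    Write x = 1 + 17·t and substitute into x ≡ 9 (mod 11): 17·t ≡ 9 − 1 = 8 (mod 11).
    Reduce coefficients mod 11: 6·t ≡ 8 (mod 11).
    The inverse of 6 mod 11 is 2 (since 6·2 = 12 = 1·11 + 1), so t ≡ 2·8 = 16 ≡ 5 (mod 11).
    Then x = 1 + 17·5 = 86, valid modulo lcm(17, 11) = 187: x ≡ 86 (mod 187).
  Combine with x ≡ 1 (mod 4); new modulus lcm = 748.
    Write x = 86 + 187·t and substitute into x ≡ 1 (mod 4): 187·t ≡ 1 − 86 = -85 (mod 4).
    Reduce coefficients mod 4: 3·t ≡ 3 (mod 4).
    The inverse of 3 mod 4 is 3 (since 3·3 = 9 = 2·4 + 1), so t ≡ 3·3 = 9 ≡ 1 (mod 4).
    Then x = 86 + 187·1 = 273, valid modulo lcm(187, 4) = 748: x ≡ 273 (mod 748).
  Combine with x ≡ 7 (mod 9); new modulus lcm = 6732.
    Write x = 273 + 748·t and substitute into x ≡ 7 (mod 9): 748·t ≡ 7 − 273 = -266 (mod 9).
    Reduce coefficients mod 9: 1·t ≡ 4 (mod 9).
    So t ≡ 4 (mod 9).
    Then x = 273 + 748·4 = 3265, valid modulo lcm(748, 9) = 6732: x ≡ 3265 (mod 6732).
Verify against each original: 3265 mod 17 = 1, 3265 mod 11 = 9, 3265 mod 4 = 1, 3265 mod 9 = 7.

x ≡ 3265 (mod 6732).


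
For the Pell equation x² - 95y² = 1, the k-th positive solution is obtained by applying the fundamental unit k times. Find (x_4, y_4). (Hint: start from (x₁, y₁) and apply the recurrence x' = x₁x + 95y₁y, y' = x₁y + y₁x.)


Step 1: Find the fundamental solution (x₁, y₁) of x² - 95y² = 1.
  Expand √95 as a continued fraction. a₀ = ⌊√95⌋ = 9; iterate m_{k+1} = d_k·a_k − m_k, d_{k+1} = (95 − m_{k+1}²)/d_k, a_{k+1} = ⌊(a₀ + m_{k+1})/d_{k+1}⌋ (starting m₀ = 0, d₀ = 1), with convergents p_k = a_k·p_{k-1} + p_{k-2}, q_k = a_k·q_{k-1} + q_{k-2} (p₋₁ = 1, q₋₁ = 0):
  k = 0: a₀ = 9; p₀/q₀ = 9/1; p₀² − 95·q₀² = 81 − 95 = -14.
  k = 1: m = 9, d = 14, a = ⌊(9 + 9)/14⌋ = 1; p/q = (1·9 + 1)/(1·1 + 0) = 10/1; p² − 95·q² = 100 − 95 = 5.
  k = 2: m = 5, d = 5, a = ⌊(9 + 5)/5⌋ = 2; p/q = (2·10 + 9)/(2·1 + 1) = 29/3; p² − 95·q² = 841 − 855 = -14.
  k = 3: m = 5, d = 14, a = ⌊(9 + 5)/14⌋ = 1; p/q = (1·29 + 10)/(1·3 + 1) = 39/4; p² − 95·q² = 1521 − 1520 = 1.
  The first convergent with p² − 95·q² = 1 gives the fundamental solution (x₁, y₁) = (39, 4).
Step 2: Apply the recurrence (x_{n+1}, y_{n+1}) = (x₁x_n + 95y₁y_n, x₁y_n + y₁x_n) repeatedly.
  From (x_1, y_1) = (39, 4): x_2 = 39·39 + 95·4·4 = 3041; y_2 = 39·4 + 4·39 = 312.
  From (x_2, y_2) = (3041, 312): x_3 = 39·3041 + 95·4·312 = 237159; y_3 = 39·312 + 4·3041 = 24332.
  From (x_3, y_3) = (237159, 24332): x_4 = 39·237159 + 95·4·24332 = 18495361; y_4 = 39·24332 + 4·237159 = 1897584.
Step 3: Verify x_4² - 95·y_4² = 342078378520321 - 342078378520320 = 1 (should be 1). ✓

(x_1, y_1) = (39, 4); (x_4, y_4) = (18495361, 1897584).


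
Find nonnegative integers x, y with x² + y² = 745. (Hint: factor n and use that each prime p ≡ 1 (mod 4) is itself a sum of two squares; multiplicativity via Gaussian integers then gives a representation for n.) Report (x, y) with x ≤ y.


Step 1: Factor n = 745 = 5 · 149.
Step 2: Check the mod-4 condition on each prime factor: 5 ≡ 1 (mod 4), exponent 1; 149 ≡ 1 (mod 4), exponent 1.
All primes ≡ 3 (mod 4) appear to even exponent (or don't appear), so by the two-squares theorem n IS expressible as a sum of two squares.
Step 3: Build a representation. Here n = 5 · 149 is a product of primes ≡ 1 (mod 4). Each prime p ≡ 1 (mod 4) is itself a sum of two squares; find a² by testing p − a² for a perfect square:
  5: 5 − 1² = 4 = 2² ⇒ 5 = 1² + 2².
  149: 149 − 1² = 148, 149 − 2² = 145, 149 − 3² = 140, 149 − 4² = 133, 149 − 5² = 124, 149 − 6² = 113, 149 − 7² = 100 = 10² ⇒ 149 = 7² + 10².
  Combine using the Brahmagupta–Fibonacci identity (a² + b²)(c² + d²) = (ac − bd)² + (ad + bc)² = (ac + bd)² + (ad − bc)²:
  5 · 149 = 745: from (1² + 2²)(7² + 10²), take (1·7 − 2·10, 1·10 + 2·7) = (7 − 20, 10 + 14) = (-13, 24); dropping signs (only squares matter) gives (13, 24); check 13² + 24² = 169 + 576 = 745 ✓.
Step 4: Order so x ≤ y and verify: 13² + 24² = 169 + 576 = 745 = n. ✓

n = 745 = 13² + 24² (one valid representation with x ≤ y).


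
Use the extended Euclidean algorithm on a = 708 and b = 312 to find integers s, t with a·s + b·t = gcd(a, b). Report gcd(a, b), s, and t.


Euclidean algorithm on (708, 312) — divide until remainder is 0:
  708 = 2 · 312 + 84
  312 = 3 · 84 + 60
  84 = 1 · 60 + 24
  60 = 2 · 24 + 12
  24 = 2 · 12 + 0
gcd(708, 312) = 12.
Track Bezout coefficients alongside the remainders: start with r₀ = 708 = a·1 + b·0 (s = 1, t = 0) and r₁ = 312 = a·0 + b·1 (s = 0, t = 1); each new remainder r_{k+1} = r_{k-1} − q_k·r_k inherits s_{k+1} = s_{k-1} − q_k·s_k, t_{k+1} = t_{k-1} − q_k·t_k, so r_k = a·s_k + b·t_k at every step:
  q = 2: r = 84, s = 1 − 2·0 = 1, t = 0 − 2·1 = -2  (check: 708·1 + 312·(-2) = 84)
  q = 3: r = 60, s = 0 − 3·1 = -3, t = 1 − 3·(-2) = 7  (check: 708·(-3) + 312·7 = 60)
  q = 1: r = 24, s = 1 − 1·(-3) = 4, t = -2 − 1·7 = -9  (check: 708·4 + 312·(-9) = 24)
  q = 2: r = 12, s = -3 − 2·4 = -11, t = 7 − 2·(-9) = 25  (check: 708·(-11) + 312·25 = 12)
The row with r = 12 (the gcd) gives the Bezout coefficients s = -11, t = 25.
Result: 708 · (-11) + 312 · (25) = 12.

gcd(708, 312) = 12; s = -11, t = 25 (check: 708·(-11) + 312·25 = 12).


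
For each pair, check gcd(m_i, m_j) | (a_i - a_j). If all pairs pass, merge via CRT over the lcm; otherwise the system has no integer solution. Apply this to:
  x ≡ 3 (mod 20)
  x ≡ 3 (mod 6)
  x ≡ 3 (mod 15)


Moduli 20, 6, 15 are not pairwise coprime, so CRT works modulo lcm(m_i) when all pairwise compatibility conditions hold.
Pairwise compatibility: gcd(m_i, m_j) must divide a_i - a_j for every pair.
Merge one congruence at a time:
  Start: x ≡ 3 (mod 20).
  Combine with x ≡ 3 (mod 6): gcd(20, 6) = 2; 3 - 3 = 0, which IS divisible by 2, so compatible.
    Write x = 3 + 20·t and substitute into x ≡ 3 (mod 6): 20·t ≡ 3 − 3 = 0 (mod 6).
    Divide the congruence (and modulus) by g = 2: 10·t ≡ 0 (mod 3).
    Reduce coefficients mod 3: 1·t ≡ 0 (mod 3).
    So t ≡ 0 (mod 3).
    Then x = 3 + 20·0 = 3, valid modulo lcm(20, 6) = 60: x ≡ 3 (mod 60).
  Combine with x ≡ 3 (mod 15): gcd(60, 15) = 15; 3 - 3 = 0, which IS divisible by 15, so compatible.
    Write x = 3 + 60·t and substitute into x ≡ 3 (mod 15): 60·t ≡ 3 − 3 = 0 (mod 15).
    Divide the congruence (and modulus) by g = 15: 4·t ≡ 0 (mod 1).
    Modulo 1 every t works; take t = 0.
    Then x = 3 + 60·0 = 3, valid modulo lcm(60, 15) = 60: x ≡ 3 (mod 60).
Verify: 3 mod 20 = 3, 3 mod 6 = 3, 3 mod 15 = 3.

x ≡ 3 (mod 60).


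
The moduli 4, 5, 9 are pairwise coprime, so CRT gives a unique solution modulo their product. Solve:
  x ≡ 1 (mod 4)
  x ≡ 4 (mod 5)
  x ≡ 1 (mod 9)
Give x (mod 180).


Moduli 4, 5, 9 are pairwise coprime; by CRT there is a unique solution modulo M = 4 · 5 · 9 = 180.
Solve pairwise, accumulating the modulus:
  Start with x ≡ 1 (mod 4).
  Combine with x ≡ 4 (mod 5): since gcd(4, 5) = 1, we get a unique residue mod 20.
    Write x = 1 + 4·t and substitute into x ≡ 4 (mod 5): 4·t ≡ 4 − 1 = 3 (mod 5).
    The inverse of 4 mod 5 is 4 (since 4·4 = 16 = 3·5 + 1), so t ≡ 4·3 = 12 ≡ 2 (mod 5).
    Then x = 1 + 4·2 = 9, valid modulo lcm(4, 5) = 20: x ≡ 9 (mod 20).
  Combine with x ≡ 1 (mod 9): since gcd(20, 9) = 1, we get a unique residue mod 180.
    Write x = 9 + 20·t and substitute into x ≡ 1 (mod 9): 20·t ≡ 1 − 9 = -8 (mod 9).
    Reduce coefficients mod 9: 2·t ≡ 1 (mod 9).
    The inverse of 2 mod 9 is 5 (since 2·5 = 10 = 1·9 + 1), so t ≡ 5·1 = 5 ≡ 5 (mod 9).
    Then x = 9 + 20·5 = 109, valid modulo lcm(20, 9) = 180: x ≡ 109 (mod 180).
Verify: 109 mod 4 = 1 ✓, 109 mod 5 = 4 ✓, 109 mod 9 = 1 ✓.

x ≡ 109 (mod 180).


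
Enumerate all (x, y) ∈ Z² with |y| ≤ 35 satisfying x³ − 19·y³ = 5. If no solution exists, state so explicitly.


The equation is x³ - 19y³ = 5. For fixed y, x³ = 19·y³ + 5, so a solution requires the RHS to be a perfect cube.
Strategy: iterate y from -35 to 35, compute RHS = 19·y³ + 5, and check whether it is a (positive or negative) perfect cube.
Check small values of y:
  y = 0: RHS = 5 is not a perfect cube.
  y = 1: RHS = 24 is not a perfect cube.
  y = -1: RHS = -14 is not a perfect cube.
  y = 2: RHS = 157 is not a perfect cube.
  y = -2: RHS = -147 is not a perfect cube.
  y = 3: RHS = 518 is not a perfect cube.
  y = -3: RHS = -508 is not a perfect cube.
Continuing the search up to |y| = 35 finds no solutions either.
No (x, y) in the scanned range satisfies the equation.

No integer solutions with |y| ≤ 35.
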